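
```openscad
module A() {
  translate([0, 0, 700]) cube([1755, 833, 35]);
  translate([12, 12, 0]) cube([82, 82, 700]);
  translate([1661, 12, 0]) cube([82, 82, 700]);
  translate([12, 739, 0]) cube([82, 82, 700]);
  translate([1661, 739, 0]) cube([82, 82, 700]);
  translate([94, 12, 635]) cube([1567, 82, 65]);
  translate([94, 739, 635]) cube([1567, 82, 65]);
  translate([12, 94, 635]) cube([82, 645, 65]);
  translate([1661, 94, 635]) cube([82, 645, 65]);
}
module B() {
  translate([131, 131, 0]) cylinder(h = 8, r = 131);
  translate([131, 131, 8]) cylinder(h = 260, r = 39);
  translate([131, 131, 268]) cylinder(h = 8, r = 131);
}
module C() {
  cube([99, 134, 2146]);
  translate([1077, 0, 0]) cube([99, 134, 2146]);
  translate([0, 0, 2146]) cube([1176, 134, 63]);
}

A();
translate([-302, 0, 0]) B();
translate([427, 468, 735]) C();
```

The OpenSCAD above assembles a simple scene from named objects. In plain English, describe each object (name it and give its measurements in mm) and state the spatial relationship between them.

A is a table with a 1755×833 mm rectangular top, 35 mm thick, top surface at z = 735 mm, supported by four 82×82 mm square legs, each inset 12 mm from the nearest pair of top edges, running from the floor. Four apron rails, 82 mm thick and 65 mm tall, run between adjacent legs with their top edges flush with the underside of the top and their outer faces flush with the legs' outer faces.

B is a spool: two coaxial disc flanges of radius 131 mm and thickness 8 mm, joined by a core cylinder of radius 39 mm and height 260 mm. The lower flange rests on z = 0 and the three cylinders share a vertical axis.

C is a rectangular door frame: two vertical jambs of 99×134 mm section, 2146 mm tall, with a clear opening 978 mm wide between their inner faces. A header 63 mm tall and 134 mm deep lies on top of the jambs and spans the full outside width.

The spool is on the floor beside the table on its −x side. The door frame is on top of the table.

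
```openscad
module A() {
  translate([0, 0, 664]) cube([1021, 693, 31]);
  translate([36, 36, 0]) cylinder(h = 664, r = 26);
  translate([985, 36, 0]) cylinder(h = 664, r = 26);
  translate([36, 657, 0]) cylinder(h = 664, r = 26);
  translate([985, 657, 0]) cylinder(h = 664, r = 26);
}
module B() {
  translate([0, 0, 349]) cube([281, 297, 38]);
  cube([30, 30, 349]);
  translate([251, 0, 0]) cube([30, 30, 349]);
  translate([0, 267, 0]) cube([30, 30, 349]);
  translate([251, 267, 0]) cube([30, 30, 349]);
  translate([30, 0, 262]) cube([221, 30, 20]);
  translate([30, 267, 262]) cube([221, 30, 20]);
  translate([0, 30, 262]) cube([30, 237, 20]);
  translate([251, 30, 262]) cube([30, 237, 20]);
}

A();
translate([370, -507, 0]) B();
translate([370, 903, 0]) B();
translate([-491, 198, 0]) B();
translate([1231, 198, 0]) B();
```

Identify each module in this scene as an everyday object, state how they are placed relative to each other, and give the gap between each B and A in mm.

Each stool's nearest face is 210 mm from the table's bounding box.

A is a table. B is a stool. Four stools sit around the table at the −y, +y, −x, +x sides. The gap between each stool and the table is 210 mm.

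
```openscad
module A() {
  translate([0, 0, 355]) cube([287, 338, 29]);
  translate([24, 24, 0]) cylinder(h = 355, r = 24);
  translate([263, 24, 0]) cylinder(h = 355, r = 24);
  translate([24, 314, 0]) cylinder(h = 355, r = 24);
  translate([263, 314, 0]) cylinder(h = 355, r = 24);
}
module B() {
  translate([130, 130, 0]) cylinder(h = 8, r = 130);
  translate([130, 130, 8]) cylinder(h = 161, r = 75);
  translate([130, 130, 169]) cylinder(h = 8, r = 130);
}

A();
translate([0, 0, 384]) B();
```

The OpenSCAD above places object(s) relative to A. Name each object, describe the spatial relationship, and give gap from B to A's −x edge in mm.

The spool's min-x is at 0; the stool's min-x is 0; gap = 0 mm.

A is a stool. B is a spool. The spool is on top of the stool. The gap from the spool to the stool's −x edge is 0 mm.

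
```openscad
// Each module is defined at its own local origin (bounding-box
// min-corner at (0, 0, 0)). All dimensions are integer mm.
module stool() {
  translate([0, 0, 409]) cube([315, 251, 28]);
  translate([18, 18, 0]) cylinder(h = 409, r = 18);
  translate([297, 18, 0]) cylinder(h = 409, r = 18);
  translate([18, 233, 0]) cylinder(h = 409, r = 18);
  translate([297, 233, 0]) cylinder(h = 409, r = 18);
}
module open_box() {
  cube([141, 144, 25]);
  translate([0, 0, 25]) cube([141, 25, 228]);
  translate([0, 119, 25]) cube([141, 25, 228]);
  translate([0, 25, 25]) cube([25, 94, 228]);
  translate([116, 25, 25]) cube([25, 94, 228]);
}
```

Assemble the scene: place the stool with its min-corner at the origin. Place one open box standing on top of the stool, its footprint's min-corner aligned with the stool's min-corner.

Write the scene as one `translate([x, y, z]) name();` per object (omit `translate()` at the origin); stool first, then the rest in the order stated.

stool();
translate([0, 0, 437]) open_box();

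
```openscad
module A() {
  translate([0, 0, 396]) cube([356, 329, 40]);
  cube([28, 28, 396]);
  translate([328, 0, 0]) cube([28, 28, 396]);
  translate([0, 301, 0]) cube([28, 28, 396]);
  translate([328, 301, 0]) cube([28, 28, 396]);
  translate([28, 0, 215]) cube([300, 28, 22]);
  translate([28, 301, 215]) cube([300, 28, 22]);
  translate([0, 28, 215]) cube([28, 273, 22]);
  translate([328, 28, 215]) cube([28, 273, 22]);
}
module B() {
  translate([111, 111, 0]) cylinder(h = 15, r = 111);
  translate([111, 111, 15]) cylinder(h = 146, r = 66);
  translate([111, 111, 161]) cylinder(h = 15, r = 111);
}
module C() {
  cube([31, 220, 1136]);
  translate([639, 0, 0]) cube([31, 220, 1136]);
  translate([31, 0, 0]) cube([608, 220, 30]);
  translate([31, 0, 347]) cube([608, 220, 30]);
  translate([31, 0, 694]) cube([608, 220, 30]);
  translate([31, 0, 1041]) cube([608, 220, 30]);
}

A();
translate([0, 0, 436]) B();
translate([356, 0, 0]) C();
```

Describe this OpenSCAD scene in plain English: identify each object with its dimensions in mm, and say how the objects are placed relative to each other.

A is a four-legged stool. The seat is 356×329 mm, 40 mm thick, top at z = 436 mm. It stands on four square legs, each 28×28 mm in cross-section, from z = 0 to the seat underside, each flush with a corner of the seat. Four stretchers, 28 mm wide and 22 mm tall, connect adjacent legs with their undersides at z = 215 mm, each running between the inner faces of the legs it joins and aligned with the legs' outer faces on the other axis.

B is a spool: two coaxial disc flanges of radius 111 mm and thickness 15 mm, joined by a core cylinder of radius 66 mm and height 146 mm. The lower flange rests on z = 0 and the three cylinders share a vertical axis.

C is an open bookshelf. Two side panels, each 31 mm thick, 220 mm deep and 1136 mm tall, stand 670 mm apart (outside-to-outside). Between them sit 4 shelves, each 30 mm thick and 220 mm deep, spanning the full gap between the sides. The bottom shelf rests on the floor (its underside at z = 0) and the clear gap between one shelf's top and the next shelf's underside is 317 mm.

The spool is on top of the stool. The bookshelf is against the stool's +x side, with their −y faces flush.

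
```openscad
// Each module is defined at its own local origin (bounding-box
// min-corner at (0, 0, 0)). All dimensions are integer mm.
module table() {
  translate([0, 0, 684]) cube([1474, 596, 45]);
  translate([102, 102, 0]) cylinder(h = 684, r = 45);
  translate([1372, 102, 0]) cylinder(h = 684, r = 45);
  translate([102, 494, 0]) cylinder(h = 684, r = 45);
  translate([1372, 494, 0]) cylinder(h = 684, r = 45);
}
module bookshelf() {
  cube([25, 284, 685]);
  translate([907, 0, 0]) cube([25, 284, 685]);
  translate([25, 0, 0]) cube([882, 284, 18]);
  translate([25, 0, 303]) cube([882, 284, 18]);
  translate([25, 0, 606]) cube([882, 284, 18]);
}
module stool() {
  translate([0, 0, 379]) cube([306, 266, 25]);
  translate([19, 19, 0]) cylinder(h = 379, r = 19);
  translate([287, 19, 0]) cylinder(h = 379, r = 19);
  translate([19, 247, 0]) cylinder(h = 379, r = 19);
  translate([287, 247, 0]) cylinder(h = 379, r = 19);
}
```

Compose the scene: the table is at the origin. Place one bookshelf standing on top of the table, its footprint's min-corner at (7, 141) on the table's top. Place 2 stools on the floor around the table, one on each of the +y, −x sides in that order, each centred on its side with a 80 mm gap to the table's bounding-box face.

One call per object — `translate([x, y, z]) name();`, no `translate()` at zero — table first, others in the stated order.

table();
translate([7, 141, 729]) bookshelf();
translate([584, 676, 0]) stool();
translate([-386, 165, 0]) stool();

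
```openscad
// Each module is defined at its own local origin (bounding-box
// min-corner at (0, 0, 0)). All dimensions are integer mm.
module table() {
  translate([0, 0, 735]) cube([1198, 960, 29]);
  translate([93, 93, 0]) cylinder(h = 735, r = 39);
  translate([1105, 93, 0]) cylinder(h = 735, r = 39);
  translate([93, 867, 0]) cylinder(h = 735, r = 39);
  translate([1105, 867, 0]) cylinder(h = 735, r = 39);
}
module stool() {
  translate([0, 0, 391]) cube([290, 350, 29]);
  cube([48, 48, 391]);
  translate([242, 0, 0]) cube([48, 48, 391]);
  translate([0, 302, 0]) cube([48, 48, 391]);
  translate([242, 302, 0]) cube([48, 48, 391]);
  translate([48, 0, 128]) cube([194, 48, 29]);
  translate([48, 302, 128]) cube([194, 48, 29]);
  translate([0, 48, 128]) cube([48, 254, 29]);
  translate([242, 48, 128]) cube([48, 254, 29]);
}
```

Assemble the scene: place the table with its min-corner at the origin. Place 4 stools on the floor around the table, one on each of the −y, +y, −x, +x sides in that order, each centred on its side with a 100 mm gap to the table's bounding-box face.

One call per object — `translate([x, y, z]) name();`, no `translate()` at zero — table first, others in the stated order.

table();
translate([454, -450, 0]) stool();
translate([454, 1060, 0]) stool();
translate([-390, 305, 0]) stool();
translate([1298, 305, 0]) stool();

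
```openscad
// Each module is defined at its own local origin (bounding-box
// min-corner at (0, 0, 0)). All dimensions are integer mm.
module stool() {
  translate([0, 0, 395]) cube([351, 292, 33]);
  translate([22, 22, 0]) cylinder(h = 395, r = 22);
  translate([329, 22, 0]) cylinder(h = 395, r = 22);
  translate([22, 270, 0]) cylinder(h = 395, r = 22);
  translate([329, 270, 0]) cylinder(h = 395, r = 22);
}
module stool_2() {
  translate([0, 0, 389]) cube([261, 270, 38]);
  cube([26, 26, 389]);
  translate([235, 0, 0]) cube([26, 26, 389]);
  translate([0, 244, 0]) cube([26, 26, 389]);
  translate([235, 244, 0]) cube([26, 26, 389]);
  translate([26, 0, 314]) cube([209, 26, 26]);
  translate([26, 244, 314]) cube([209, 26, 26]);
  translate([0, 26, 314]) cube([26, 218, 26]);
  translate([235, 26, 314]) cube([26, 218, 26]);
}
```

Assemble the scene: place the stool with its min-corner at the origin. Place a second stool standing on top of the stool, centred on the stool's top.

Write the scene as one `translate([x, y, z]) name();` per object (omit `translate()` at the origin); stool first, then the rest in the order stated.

stool();
translate([45, 11, 428]) stool_2();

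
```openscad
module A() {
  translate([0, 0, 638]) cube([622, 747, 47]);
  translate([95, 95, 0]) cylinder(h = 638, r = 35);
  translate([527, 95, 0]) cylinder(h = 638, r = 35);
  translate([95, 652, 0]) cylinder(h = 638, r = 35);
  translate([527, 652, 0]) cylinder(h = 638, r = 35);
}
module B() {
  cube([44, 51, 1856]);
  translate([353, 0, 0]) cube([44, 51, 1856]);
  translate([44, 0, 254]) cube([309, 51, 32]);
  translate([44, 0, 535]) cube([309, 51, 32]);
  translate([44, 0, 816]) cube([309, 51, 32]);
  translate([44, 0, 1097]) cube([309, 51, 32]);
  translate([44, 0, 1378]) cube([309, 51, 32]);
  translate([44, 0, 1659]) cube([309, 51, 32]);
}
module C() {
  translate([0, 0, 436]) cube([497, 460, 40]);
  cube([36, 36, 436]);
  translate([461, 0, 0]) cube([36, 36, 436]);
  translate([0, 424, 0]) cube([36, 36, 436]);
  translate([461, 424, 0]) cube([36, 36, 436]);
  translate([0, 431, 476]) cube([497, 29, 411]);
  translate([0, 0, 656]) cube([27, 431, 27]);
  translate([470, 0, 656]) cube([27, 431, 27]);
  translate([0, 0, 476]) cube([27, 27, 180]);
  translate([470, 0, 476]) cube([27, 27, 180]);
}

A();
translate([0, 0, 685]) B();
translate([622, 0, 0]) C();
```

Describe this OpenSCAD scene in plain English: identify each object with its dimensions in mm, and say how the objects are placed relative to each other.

A is a table with a 622×747 mm rectangular top, 47 mm thick, top surface at z = 685 mm, supported by four round legs of 70 mm diameter, each leg's bounding box inset 60 mm from the nearest pair of top edges, running from the floor.

B is a wooden ladder with two side rails of 44×51 mm section and 1856 mm height, set 397 mm apart overall. Between them run 6 rectangular rungs (51 mm deep, 32 mm thick), front faces flush with the rails' −y face. The bottom of the first rung is 254 mm above the floor and each subsequent rung is 281 mm higher than the one below.

C is a chair: 497×460 mm seat, 40 mm thick, top at z = 476 mm, on four 36 mm square corner legs flush with the seat edges. A 29 mm thick backrest slab spans the full seat width, extending 411 mm above the seat top, its back face flush with the seat's +y edge. Two armrests of 27×27 mm section run along each side from the seat's front edge to the front of the backrest, top faces 207 mm above the seat top and outer faces flush with the seat's x-edges; a 27×27 mm post under the front of each armrest stands on the seat at the front corner.

The ladder is on top of the table. The chair is against the table's +x side, with their −y faces flush.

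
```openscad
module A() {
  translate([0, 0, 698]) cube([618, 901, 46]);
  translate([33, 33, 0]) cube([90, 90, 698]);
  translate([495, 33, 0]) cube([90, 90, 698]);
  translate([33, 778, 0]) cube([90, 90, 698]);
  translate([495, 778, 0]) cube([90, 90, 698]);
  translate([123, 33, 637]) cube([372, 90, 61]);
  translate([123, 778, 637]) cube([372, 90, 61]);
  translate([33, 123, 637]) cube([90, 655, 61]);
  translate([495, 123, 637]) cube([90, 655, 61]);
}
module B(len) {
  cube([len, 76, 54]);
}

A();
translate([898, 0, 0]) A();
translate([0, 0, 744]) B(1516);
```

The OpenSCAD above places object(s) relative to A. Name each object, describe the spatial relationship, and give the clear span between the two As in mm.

A is a table. B is a beam. A beam spans the tops of two tables. The clear span between the two tables is 280 mm.

Second table starts at x = 898; first ends at x = 618; clear span = 898 − 618 = 280 mm.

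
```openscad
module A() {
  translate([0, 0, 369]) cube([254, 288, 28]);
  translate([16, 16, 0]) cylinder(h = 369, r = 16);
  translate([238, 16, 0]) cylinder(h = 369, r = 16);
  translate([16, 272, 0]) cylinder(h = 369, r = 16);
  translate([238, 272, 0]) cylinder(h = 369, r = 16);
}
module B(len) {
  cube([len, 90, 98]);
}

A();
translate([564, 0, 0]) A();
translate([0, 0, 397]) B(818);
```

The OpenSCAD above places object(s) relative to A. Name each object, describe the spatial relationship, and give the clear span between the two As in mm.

A is a stool. B is a beam. A beam spans the tops of two stools. The clear span between the two stools is 310 mm.

Second stool starts at x = 564; first ends at x = 254; clear span = 564 − 254 = 310 mm.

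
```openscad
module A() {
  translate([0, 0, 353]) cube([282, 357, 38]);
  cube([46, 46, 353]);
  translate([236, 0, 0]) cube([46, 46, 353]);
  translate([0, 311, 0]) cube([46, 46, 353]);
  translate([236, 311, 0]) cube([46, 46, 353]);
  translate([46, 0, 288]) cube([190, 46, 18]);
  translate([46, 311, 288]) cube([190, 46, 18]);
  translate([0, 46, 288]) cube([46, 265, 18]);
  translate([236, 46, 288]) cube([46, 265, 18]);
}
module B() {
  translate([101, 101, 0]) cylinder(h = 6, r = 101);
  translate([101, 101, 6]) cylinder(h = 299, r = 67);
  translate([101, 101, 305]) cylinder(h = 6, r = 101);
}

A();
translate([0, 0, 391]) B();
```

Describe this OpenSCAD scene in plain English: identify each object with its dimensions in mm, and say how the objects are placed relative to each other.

A is a simple wooden stool: a rectangular seat 282 mm (x) by 357 mm (y), 38 mm thick, top face at z = 391 mm, on four square legs, each 46×46 mm in cross-section. The legs rest on z = 0, each flush with a corner of the seat. Four stretchers, 46 mm wide and 18 mm tall, connect adjacent legs with their undersides at z = 288 mm, each running between the inner faces of the legs it joins and aligned with the legs' outer faces on the other axis.

B is a spool: two coaxial disc flanges of radius 101 mm and thickness 6 mm, joined by a core cylinder of radius 67 mm and height 299 mm. The lower flange rests on z = 0 and the three cylinders share a vertical axis.

The spool is on top of the stool.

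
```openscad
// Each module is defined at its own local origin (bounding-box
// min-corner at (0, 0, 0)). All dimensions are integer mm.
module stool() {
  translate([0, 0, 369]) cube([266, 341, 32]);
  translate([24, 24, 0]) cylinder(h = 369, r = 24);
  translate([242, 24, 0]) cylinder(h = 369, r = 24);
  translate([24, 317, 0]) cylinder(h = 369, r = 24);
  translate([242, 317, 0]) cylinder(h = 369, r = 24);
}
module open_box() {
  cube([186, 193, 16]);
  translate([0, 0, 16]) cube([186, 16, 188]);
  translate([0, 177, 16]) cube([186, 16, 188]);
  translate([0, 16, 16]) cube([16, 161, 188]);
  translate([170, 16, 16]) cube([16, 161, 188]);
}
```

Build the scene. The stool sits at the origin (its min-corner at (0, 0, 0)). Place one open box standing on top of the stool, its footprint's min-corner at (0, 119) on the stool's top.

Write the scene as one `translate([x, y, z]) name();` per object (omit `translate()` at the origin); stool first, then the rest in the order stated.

stool();
translate([0, 119, 401]) open_box();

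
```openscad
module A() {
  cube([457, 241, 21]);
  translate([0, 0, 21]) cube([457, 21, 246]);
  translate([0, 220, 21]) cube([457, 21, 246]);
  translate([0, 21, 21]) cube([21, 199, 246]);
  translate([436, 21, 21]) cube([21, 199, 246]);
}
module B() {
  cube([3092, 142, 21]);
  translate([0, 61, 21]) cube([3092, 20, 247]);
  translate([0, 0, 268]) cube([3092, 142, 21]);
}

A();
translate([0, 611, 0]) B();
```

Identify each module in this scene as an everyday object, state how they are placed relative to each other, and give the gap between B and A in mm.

A is an open box. B is an I-beam. The I-beam is on the floor beside the open box on its +y side. The gap between the I-beam and the open box is 370 mm.

The I-beam's nearest face is 370 mm from the open box's +y face.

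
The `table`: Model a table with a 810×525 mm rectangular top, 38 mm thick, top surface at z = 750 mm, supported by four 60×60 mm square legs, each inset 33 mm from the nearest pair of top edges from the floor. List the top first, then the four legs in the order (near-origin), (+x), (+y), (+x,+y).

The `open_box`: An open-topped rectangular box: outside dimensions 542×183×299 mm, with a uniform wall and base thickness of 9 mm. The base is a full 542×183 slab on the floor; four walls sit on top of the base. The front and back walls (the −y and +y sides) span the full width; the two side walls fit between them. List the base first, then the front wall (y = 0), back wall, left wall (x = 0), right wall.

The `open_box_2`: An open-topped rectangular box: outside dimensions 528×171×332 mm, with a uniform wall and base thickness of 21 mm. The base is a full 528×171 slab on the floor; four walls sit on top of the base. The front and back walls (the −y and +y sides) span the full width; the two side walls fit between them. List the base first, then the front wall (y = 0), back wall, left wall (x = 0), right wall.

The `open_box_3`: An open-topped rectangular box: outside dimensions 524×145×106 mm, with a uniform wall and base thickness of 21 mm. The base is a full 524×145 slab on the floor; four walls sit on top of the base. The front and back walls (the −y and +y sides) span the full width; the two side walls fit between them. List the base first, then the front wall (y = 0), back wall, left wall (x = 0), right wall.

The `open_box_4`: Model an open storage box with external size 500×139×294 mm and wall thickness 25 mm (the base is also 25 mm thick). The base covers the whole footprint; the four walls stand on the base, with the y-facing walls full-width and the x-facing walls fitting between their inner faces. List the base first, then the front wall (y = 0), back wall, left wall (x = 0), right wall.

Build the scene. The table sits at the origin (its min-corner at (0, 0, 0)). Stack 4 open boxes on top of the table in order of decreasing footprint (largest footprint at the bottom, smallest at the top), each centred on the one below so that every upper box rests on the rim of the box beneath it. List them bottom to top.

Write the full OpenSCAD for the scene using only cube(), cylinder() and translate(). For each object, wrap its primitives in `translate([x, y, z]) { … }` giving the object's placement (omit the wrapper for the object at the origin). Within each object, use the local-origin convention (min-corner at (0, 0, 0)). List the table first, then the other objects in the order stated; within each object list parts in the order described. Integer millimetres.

translate([0, 0, 712]) cube([810, 525, 38]);
translate([33, 33, 0]) cube([60, 60, 712]);
translate([717, 33, 0]) cube([60, 60, 712]);
translate([33, 432, 0]) cube([60, 60, 712]);
translate([717, 432, 0]) cube([60, 60, 712]);
translate([134, 171, 750]) {
  cube([542, 183, 9]);
  translate([0, 0, 9]) cube([542, 9, 290]);
  translate([0, 174, 9]) cube([542, 9, 290]);
  translate([0, 9, 9]) cube([9, 165, 290]);
  translate([533, 9, 9]) cube([9, 165, 290]);
}
translate([141, 177, 1049]) {
  cube([528, 171, 21]);
  translate([0, 0, 21]) cube([528, 21, 311]);
  translate([0, 150, 21]) cube([528, 21, 311]);
  translate([0, 21, 21]) cube([21, 129, 311]);
  translate([507, 21, 21]) cube([21, 129, 311]);
}
translate([143, 190, 1381]) {
  cube([524, 145, 21]);
  translate([0, 0, 21]) cube([524, 21, 85]);
  translate([0, 124, 21]) cube([524, 21, 85]);
  translate([0, 21, 21]) cube([21, 103, 85]);
  translate([503, 21, 21]) cube([21, 103, 85]);
}
translate([155, 193, 1487]) {
  cube([500, 139, 25]);
  translate([0, 0, 25]) cube([500, 25, 269]);
  translate([0, 114, 25]) cube([500, 25, 269]);
  translate([0, 25, 25]) cube([25, 89, 269]);
  translate([475, 25, 25]) cube([25, 89, 269]);
}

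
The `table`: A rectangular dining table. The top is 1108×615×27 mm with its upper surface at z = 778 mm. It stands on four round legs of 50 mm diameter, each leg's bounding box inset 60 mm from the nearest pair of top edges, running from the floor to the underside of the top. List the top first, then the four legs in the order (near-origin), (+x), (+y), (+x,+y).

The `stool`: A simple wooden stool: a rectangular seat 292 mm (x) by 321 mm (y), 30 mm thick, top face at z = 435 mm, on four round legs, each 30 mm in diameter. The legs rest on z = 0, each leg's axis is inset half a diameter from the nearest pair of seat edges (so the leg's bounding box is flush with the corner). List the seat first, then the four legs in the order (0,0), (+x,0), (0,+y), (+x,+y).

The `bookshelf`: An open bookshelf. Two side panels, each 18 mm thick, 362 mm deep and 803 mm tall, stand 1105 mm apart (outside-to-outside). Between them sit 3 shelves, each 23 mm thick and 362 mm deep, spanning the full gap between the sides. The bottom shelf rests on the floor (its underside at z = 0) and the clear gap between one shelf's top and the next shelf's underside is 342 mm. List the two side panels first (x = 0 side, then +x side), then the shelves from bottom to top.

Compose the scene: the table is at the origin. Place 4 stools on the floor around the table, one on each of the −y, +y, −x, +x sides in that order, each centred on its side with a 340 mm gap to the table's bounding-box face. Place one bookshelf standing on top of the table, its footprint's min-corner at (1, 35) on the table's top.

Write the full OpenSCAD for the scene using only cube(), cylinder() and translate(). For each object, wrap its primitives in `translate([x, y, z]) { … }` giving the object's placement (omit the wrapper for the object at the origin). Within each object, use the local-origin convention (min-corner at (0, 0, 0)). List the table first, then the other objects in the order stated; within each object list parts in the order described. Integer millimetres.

translate([0, 0, 751]) cube([1108, 615, 27]);
translate([85, 85, 0]) cylinder(h = 751, r = 25);
translate([1023, 85, 0]) cylinder(h = 751, r = 25);
translate([85, 530, 0]) cylinder(h = 751, r = 25);
translate([1023, 530, 0]) cylinder(h = 751, r = 25);
translate([408, -661, 0]) {
  translate([0, 0, 405]) cube([292, 321, 30]);
  translate([15, 15, 0]) cylinder(h = 405, r = 15);
  translate([277, 15, 0]) cylinder(h = 405, r = 15);
  translate([15, 306, 0]) cylinder(h = 405, r = 15);
  translate([277, 306, 0]) cylinder(h = 405, r = 15);
}
translate([408, 955, 0]) {
  translate([0, 0, 405]) cube([292, 321, 30]);
  translate([15, 15, 0]) cylinder(h = 405, r = 15);
  translate([277, 15, 0]) cylinder(h = 405, r = 15);
  translate([15, 306, 0]) cylinder(h = 405, r = 15);
  translate([277, 306, 0]) cylinder(h = 405, r = 15);
}
translate([-632, 147, 0]) {
  translate([0, 0, 405]) cube([292, 321, 30]);
  translate([15, 15, 0]) cylinder(h = 405, r = 15);
  translate([277, 15, 0]) cylinder(h = 405, r = 15);
  translate([15, 306, 0]) cylinder(h = 405, r = 15);
  translate([277, 306, 0]) cylinder(h = 405, r = 15);
}
translate([1448, 147, 0]) {
  translate([0, 0, 405]) cube([292, 321, 30]);
  translate([15, 15, 0]) cylinder(h = 405, r = 15);
  translate([277, 15, 0]) cylinder(h = 405, r = 15);
  translate([15, 306, 0]) cylinder(h = 405, r = 15);
  translate([277, 306, 0]) cylinder(h = 405, r = 15);
}
translate([1, 35, 778]) {
  cube([18, 362, 803]);
  translate([1087, 0, 0]) cube([18, 362, 803]);
  translate([18, 0, 0]) cube([1069, 362, 23]);
  translate([18, 0, 365]) cube([1069, 362, 23]);
  translate([18, 0, 730]) cube([1069, 362, 23]);
}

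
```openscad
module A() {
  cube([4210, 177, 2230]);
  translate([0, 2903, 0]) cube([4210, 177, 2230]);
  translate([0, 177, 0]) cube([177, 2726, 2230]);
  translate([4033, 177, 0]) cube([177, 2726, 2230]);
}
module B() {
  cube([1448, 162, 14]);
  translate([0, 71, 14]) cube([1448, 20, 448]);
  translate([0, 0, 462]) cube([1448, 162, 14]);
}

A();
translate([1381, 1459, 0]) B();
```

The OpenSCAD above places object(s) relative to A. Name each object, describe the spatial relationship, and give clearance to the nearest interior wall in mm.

A is a house frame. B is an I-beam. The I-beam sits inside the house frame, centred. The clearance to the nearest interior wall is 1204 mm.

Clearances: x = 1204, y = 1282; minimum 1204 mm.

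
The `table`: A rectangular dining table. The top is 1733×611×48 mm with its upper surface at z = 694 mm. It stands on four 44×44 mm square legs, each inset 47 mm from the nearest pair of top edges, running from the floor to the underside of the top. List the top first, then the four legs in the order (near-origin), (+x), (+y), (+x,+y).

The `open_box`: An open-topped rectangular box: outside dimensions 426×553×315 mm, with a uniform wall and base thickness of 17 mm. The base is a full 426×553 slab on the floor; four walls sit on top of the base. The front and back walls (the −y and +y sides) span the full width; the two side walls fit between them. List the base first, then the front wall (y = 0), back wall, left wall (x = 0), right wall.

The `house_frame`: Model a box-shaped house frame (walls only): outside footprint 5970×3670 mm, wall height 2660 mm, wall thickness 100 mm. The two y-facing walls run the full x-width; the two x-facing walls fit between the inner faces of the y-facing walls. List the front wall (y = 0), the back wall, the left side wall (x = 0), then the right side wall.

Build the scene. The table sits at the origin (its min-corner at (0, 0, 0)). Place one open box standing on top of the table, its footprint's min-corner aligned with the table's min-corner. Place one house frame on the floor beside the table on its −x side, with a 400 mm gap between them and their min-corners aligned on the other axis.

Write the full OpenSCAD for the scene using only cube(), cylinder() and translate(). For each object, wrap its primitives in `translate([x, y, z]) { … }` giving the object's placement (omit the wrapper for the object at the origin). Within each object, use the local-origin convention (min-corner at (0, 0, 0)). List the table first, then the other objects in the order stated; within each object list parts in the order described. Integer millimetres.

translate([0, 0, 646]) cube([1733, 611, 48]);
translate([47, 47, 0]) cube([44, 44, 646]);
translate([1642, 47, 0]) cube([44, 44, 646]);
translate([47, 520, 0]) cube([44, 44, 646]);
translate([1642, 520, 0]) cube([44, 44, 646]);
translate([0, 0, 694]) {
  cube([426, 553, 17]);
  translate([0, 0, 17]) cube([426, 17, 298]);
  translate([0, 536, 17]) cube([426, 17, 298]);
  translate([0, 17, 17]) cube([17, 519, 298]);
  translate([409, 17, 17]) cube([17, 519, 298]);
}
translate([-6370, 0, 0]) {
  cube([5970, 100, 2660]);
  translate([0, 3570, 0]) cube([5970, 100, 2660]);
  translate([0, 100, 0]) cube([100, 3470, 2660]);
  translate([5870, 100, 0]) cube([100, 3470, 2660]);
}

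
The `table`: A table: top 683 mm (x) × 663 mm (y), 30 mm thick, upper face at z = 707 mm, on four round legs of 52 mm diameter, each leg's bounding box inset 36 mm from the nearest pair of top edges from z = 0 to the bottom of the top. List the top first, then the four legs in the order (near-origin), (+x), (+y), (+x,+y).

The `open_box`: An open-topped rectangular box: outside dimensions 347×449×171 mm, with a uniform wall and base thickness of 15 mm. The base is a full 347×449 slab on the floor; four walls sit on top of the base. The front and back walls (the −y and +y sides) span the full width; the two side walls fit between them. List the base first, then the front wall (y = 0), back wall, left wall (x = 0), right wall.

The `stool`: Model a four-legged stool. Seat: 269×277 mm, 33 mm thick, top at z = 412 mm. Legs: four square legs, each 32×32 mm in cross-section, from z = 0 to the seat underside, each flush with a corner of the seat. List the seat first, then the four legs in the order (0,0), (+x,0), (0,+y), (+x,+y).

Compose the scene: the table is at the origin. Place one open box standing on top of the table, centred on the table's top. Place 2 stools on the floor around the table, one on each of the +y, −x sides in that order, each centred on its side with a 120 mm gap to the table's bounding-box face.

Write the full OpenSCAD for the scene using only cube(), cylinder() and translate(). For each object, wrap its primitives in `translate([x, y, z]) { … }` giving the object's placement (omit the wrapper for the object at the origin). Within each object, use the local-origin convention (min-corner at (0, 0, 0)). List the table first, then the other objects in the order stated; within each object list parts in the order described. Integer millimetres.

translate([0, 0, 677]) cube([683, 663, 30]);
translate([62, 62, 0]) cylinder(h = 677, r = 26);
translate([621, 62, 0]) cylinder(h = 677, r = 26);
translate([62, 601, 0]) cylinder(h = 677, r = 26);
translate([621, 601, 0]) cylinder(h = 677, r = 26);
translate([168, 107, 707]) {
  cube([347, 449, 15]);
  translate([0, 0, 15]) cube([347, 15, 156]);
  translate([0, 434, 15]) cube([347, 15, 156]);
  translate([0, 15, 15]) cube([15, 419, 156]);
  translate([332, 15, 15]) cube([15, 419, 156]);
}
translate([207, 783, 0]) {
  translate([0, 0, 379]) cube([269, 277, 33]);
  cube([32, 32, 379]);
  translate([237, 0, 0]) cube([32, 32, 379]);
  translate([0, 245, 0]) cube([32, 32, 379]);
  translate([237, 245, 0]) cube([32, 32, 379]);
}
translate([-389, 193, 0]) {
  translate([0, 0, 379]) cube([269, 277, 33]);
  cube([32, 32, 379]);
  translate([237, 0, 0]) cube([32, 32, 379]);
  translate([0, 245, 0]) cube([32, 32, 379]);
  translate([237, 245, 0]) cube([32, 32, 379]);
}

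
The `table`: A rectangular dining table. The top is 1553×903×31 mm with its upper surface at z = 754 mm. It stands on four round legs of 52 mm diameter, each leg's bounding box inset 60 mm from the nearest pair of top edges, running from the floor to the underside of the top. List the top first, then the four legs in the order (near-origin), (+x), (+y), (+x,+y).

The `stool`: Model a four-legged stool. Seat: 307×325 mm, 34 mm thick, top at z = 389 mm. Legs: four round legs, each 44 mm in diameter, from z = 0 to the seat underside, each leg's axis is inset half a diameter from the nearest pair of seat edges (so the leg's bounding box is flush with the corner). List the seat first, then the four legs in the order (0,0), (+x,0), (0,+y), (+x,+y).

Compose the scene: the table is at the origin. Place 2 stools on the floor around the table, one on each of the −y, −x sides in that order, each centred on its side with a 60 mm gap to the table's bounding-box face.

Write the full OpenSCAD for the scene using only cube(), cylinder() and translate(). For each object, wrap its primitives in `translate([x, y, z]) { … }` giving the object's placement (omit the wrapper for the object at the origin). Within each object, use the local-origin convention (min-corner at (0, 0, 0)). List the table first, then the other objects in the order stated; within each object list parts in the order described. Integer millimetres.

translate([0, 0, 723]) cube([1553, 903, 31]);
translate([86, 86, 0]) cylinder(h = 723, r = 26);
translate([1467, 86, 0]) cylinder(h = 723, r = 26);
translate([86, 817, 0]) cylinder(h = 723, r = 26);
translate([1467, 817, 0]) cylinder(h = 723, r = 26);
translate([623, -385, 0]) {
  translate([0, 0, 355]) cube([307, 325, 34]);
  translate([22, 22, 0]) cylinder(h = 355, r = 22);
  translate([285, 22, 0]) cylinder(h = 355, r = 22);
  translate([22, 303, 0]) cylinder(h = 355, r = 22);
  translate([285, 303, 0]) cylinder(h = 355, r = 22);
}
translate([-367, 289, 0]) {
  translate([0, 0, 355]) cube([307, 325, 34]);
  translate([22, 22, 0]) cylinder(h = 355, r = 22);
  translate([285, 22, 0]) cylinder(h = 355, r = 22);
  translate([22, 303, 0]) cylinder(h = 355, r = 22);
  translate([285, 303, 0]) cylinder(h = 355, r = 22);
}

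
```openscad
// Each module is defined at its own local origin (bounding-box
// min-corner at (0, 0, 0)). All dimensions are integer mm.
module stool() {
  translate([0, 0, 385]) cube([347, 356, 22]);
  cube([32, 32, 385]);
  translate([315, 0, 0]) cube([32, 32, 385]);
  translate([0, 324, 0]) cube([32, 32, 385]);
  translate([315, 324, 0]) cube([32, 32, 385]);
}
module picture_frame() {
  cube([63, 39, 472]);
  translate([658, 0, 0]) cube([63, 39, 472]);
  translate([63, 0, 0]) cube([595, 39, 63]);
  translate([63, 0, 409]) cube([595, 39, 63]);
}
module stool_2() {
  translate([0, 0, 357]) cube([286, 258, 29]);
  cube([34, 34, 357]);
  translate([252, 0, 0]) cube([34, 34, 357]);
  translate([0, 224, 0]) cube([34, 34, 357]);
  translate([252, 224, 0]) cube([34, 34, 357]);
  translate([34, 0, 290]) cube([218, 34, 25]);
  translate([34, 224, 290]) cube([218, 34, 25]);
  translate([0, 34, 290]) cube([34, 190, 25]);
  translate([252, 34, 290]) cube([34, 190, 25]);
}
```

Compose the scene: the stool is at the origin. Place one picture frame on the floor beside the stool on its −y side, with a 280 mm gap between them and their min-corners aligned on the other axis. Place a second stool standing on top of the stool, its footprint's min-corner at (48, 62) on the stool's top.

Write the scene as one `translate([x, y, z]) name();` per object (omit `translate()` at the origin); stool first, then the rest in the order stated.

stool();
translate([0, -319, 0]) picture_frame();
translate([48, 62, 407]) stool_2();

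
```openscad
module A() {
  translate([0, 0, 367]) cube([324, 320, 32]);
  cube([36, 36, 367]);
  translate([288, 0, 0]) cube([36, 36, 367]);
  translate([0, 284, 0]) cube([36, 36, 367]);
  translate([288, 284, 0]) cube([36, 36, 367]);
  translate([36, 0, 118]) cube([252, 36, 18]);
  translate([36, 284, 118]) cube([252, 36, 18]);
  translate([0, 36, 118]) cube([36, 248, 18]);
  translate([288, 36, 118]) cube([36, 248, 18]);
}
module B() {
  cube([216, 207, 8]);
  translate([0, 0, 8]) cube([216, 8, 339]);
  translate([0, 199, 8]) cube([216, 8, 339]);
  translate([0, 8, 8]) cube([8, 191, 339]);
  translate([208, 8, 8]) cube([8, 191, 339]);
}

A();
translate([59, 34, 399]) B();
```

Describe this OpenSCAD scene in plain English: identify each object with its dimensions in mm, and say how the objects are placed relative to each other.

A is a simple wooden stool: a rectangular seat 324 mm (x) by 320 mm (y), 32 mm thick, top face at z = 399 mm, on four square legs, each 36×36 mm in cross-section. The legs rest on z = 0, each flush with a corner of the seat. Four stretchers, 36 mm wide and 18 mm tall, connect adjacent legs with their undersides at z = 118 mm, each running between the inner faces of the legs it joins and aligned with the legs' outer faces on the other axis.

B is an open storage box with external size 216×207×347 mm and wall thickness 8 mm (the base is also 8 mm thick). The base covers the whole footprint; the four walls stand on the base, with the y-facing walls full-width and the x-facing walls fitting between their inner faces.

The open box is on top of the stool.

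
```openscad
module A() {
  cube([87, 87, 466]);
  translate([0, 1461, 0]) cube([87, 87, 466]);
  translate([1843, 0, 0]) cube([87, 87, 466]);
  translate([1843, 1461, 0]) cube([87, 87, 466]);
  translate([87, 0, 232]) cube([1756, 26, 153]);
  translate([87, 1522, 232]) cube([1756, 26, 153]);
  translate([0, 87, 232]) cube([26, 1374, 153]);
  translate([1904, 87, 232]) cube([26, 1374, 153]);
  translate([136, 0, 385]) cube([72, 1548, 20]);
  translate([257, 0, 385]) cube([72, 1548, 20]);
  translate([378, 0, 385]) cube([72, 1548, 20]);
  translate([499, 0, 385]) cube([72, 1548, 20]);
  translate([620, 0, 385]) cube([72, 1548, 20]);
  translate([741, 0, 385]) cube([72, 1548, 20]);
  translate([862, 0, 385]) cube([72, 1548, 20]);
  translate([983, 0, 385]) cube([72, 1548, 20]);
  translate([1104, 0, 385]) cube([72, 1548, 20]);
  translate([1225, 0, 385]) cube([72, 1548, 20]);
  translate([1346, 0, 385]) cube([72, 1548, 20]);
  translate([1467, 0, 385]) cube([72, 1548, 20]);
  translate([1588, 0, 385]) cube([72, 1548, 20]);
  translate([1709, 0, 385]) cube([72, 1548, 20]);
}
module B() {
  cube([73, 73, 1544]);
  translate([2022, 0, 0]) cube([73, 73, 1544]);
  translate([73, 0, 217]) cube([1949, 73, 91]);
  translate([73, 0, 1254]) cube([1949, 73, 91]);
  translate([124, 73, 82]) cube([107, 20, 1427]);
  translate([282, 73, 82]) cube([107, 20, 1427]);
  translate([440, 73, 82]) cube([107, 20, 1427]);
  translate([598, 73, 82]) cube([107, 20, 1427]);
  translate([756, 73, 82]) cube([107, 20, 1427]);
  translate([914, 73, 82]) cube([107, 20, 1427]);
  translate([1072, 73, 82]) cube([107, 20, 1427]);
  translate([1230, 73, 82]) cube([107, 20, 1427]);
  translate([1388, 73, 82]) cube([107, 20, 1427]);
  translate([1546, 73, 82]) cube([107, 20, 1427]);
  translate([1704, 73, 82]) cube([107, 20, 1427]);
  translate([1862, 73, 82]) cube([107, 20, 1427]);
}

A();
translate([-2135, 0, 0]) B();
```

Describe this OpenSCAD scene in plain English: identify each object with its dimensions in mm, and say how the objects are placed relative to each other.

A is a bed frame 1930 mm long (x) by 1548 mm wide (y). Four 87×87 mm corner posts, 466 mm tall, at the corners of the footprint. Four rails of 26 mm thickness and 153 mm height run between adjacent posts with their undersides at z = 232 mm, their outer faces flush with the outside of the frame (the two x-running rails run between the posts' inner faces; the two y-running rails run between the posts' inner faces). 14 slats, each 72 mm wide (x) and 20 mm thick, lie across the top of the two x-running rails, running the full 1548 mm width of the frame in y; the slats are evenly spaced along x between the inner faces of the end posts with equal gaps (rounded down to the nearest mm) at the −x end and between each pair — any rounding remainder accumulates at the +x end.

B is a fence section. Two 73×73 mm posts, 1544 mm tall, stand on the floor with a clear span of 1949 mm between their inner faces. Two horizontal rails of 73×91 mm section span the gap between the posts with their undersides at z = 217 mm and z = 1254 mm, flush with the posts' −y face. 12 pickets, each 107 mm wide, 20 mm thick and 1427 mm tall, are fixed to the +y face of the rails with their bottoms at z = 82 mm, evenly spaced across the span with equal gaps (rounded down to the nearest mm) at the −x end and between each pair — any rounding remainder accumulates at the +x end.

The fence section is on the floor beside the bed frame on its −x side.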